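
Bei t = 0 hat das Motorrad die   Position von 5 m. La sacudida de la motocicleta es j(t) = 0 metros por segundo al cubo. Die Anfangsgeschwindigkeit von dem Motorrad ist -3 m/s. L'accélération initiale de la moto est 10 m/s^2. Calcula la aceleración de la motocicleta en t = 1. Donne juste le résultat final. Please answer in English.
The answer is 10.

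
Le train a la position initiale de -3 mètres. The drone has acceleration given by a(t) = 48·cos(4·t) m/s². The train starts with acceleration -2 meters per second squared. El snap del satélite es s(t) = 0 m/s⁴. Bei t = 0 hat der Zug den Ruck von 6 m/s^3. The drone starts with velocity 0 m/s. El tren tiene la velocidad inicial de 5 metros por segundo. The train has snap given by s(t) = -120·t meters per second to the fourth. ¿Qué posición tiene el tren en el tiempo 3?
Debemos encontrar la antiderivada de nuestra ecuación del snap s(t) = -120·t 4 veces. La antiderivada del snap, con j(0) = 6, da la sacudida: j(t) = 6 - 60·t^2. Tomando ∫j(t)dt y aplicando a(0) = -2, encontramos a(t) = -20·t^3 + 6·t - 2. Integrando la aceleración y usando la condición inicial v(0) = 5, obtenemos v(t) = -5·t^4 + 3·t^2 - 2·t + 5. Tomando ∫v(t)dt y aplicando x(0) = -3, encontramos x(t) = -t^5 + t^3 - t^2 + 5·t - 3. De la ecuación de la posición x(t) = -t^5 + t^3 - t^2 + 5·t - 3, sustituimos t = 3 para obtener x = -213.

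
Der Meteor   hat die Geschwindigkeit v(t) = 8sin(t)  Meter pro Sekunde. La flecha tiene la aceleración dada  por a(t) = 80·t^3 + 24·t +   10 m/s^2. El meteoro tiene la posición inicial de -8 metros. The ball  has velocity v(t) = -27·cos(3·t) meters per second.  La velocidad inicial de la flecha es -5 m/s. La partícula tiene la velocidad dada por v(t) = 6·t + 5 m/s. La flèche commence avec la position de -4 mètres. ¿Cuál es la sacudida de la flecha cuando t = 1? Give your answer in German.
Um dies zu lösen, müssen wir 1 Ableitung unserer Gleichung für die Beschleunigung a(t) = 80·t^3 + 24·t + 10 nehmen. Mit d/dt von a(t) finden wir j(t) = 240·t^2 + 24. Wir haben den Ruck j(t) = 240·t^2 + 24. Durch Einsetzen von t = 1: j(1) = 264.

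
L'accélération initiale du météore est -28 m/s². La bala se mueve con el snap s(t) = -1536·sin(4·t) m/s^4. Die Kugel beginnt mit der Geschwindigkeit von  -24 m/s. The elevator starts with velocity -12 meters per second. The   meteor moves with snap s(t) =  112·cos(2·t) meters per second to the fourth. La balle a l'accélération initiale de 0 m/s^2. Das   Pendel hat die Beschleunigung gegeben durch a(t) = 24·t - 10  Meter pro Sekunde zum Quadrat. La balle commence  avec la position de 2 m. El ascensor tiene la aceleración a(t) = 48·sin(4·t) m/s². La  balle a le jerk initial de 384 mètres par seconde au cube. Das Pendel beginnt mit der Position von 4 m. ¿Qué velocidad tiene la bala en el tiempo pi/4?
Partiendo del snap s(t) = -1536·sin(4·t), tomamos 3 integrales. Integrando el snap y usando la condición inicial j(0) = 384, obtenemos j(t) = 384·cos(4·t). La antiderivada de la sacudida es la aceleración. Usando a(0) = 0, obtenemos a(t) = 96·sin(4·t). La integral de la aceleración, con v(0) = -24, da la velocidad: v(t) = -24·cos(4·t). Tenemos la velocidad v(t) = -24·cos(4·t). Sustituyendo t = pi/4: v(pi/4) = 24.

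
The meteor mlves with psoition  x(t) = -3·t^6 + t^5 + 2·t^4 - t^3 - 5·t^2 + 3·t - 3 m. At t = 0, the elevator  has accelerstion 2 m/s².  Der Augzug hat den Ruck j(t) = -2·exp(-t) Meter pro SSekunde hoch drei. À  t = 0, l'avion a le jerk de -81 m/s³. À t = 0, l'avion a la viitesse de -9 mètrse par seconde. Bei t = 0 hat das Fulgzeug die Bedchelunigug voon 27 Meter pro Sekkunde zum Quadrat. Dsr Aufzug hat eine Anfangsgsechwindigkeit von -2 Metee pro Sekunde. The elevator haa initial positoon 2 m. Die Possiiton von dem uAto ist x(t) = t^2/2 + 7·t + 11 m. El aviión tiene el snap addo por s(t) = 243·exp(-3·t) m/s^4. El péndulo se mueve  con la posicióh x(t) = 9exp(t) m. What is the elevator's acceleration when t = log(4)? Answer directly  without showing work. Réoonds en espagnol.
a(log(4)) = 1/2.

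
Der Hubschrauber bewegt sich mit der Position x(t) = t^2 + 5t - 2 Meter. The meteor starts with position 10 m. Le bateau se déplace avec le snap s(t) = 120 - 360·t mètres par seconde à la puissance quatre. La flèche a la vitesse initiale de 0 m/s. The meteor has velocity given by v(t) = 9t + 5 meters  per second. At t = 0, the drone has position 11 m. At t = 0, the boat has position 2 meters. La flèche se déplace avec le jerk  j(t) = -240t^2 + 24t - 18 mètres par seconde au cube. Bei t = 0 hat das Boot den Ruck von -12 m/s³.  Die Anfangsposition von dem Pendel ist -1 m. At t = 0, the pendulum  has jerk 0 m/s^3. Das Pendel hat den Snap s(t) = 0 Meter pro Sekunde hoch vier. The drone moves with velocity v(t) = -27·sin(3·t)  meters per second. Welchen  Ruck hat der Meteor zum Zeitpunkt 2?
Wir müssen unsere Gleichung für die Geschwindigkeit v(t) = 9·t + 5 2-mal ableiten. Die Ableitung von der Geschwindigkeit ergibt die Beschleunigung: a(t) = 9. Mit d/dt von a(t) finden wir j(t) = 0. Wir haben den Ruck j(t) = 0. Durch Einsetzen von t = 2: j(2) = 0.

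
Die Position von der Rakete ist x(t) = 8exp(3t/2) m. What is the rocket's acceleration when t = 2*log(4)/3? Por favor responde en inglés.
Starting from position x(t) = 8·exp(3·t/2), we take 2 derivatives. Taking d/dt of x(t), we find v(t) = 12·exp(3·t/2). Taking d/dt of v(t), we find a(t) = 18·exp(3·t/2). From the given acceleration equation a(t) = 18·exp(3·t/2), we substitute t = 2*log(4)/3 to get a = 72.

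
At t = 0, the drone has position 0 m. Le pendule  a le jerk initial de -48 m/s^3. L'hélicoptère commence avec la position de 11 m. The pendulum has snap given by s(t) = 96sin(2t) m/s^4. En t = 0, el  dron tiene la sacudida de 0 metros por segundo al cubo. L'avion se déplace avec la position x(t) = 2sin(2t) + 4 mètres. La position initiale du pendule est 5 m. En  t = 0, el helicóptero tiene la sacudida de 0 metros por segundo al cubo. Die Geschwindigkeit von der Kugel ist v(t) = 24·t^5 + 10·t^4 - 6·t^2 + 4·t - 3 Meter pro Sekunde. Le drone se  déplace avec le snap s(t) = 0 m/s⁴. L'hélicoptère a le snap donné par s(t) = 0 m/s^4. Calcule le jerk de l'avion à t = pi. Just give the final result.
Le jerk à t = pi est j = -16.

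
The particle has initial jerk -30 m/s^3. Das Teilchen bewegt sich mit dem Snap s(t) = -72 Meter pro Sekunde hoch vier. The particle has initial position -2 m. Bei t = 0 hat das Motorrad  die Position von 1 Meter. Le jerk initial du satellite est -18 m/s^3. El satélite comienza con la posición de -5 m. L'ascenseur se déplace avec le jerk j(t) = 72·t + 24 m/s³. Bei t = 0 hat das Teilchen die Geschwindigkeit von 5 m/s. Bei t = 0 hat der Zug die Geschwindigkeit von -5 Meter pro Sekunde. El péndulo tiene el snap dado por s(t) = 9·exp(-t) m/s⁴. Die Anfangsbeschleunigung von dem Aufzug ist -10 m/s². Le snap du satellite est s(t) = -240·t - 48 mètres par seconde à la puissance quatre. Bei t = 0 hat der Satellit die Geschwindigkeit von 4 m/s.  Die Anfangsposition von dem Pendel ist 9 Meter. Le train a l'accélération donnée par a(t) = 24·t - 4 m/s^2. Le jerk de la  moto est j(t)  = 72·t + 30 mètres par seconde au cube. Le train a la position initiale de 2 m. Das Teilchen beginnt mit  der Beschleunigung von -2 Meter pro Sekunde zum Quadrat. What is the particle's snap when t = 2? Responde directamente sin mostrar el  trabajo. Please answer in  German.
s(2) = -72.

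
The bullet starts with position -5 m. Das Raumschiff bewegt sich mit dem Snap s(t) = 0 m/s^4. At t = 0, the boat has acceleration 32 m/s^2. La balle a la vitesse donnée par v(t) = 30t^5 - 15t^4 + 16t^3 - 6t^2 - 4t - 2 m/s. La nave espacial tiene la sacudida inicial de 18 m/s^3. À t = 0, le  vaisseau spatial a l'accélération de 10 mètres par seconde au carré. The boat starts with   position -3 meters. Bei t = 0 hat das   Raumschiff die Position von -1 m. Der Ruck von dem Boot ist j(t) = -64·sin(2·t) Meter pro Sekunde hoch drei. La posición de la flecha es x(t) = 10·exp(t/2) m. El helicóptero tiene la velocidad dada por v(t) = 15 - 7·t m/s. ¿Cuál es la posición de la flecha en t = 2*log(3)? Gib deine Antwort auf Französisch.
En utilisant x(t) = 10·exp(t/2) et en substituant t = 2*log(3), nous trouvons x = 30.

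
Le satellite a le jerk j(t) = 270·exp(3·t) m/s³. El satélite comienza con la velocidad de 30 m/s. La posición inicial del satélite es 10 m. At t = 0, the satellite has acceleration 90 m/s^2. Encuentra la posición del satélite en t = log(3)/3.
Para resolver esto, necesitamos tomar 3 integrales de nuestra ecuación de la sacudida j(t) = 270·exp(3·t). Integrando la sacudida y usando la condición inicial a(0) = 90, obtenemos a(t) = 90·exp(3·t). Tomando ∫a(t)dt y aplicando v(0) = 30, encontramos v(t) = 30·exp(3·t). Tomando ∫v(t)dt y aplicando x(0) = 10, encontramos x(t) = 10·exp(3·t). Usando x(t) = 10·exp(3·t) y sustituyendo t = log(3)/3, encontramos x = 30.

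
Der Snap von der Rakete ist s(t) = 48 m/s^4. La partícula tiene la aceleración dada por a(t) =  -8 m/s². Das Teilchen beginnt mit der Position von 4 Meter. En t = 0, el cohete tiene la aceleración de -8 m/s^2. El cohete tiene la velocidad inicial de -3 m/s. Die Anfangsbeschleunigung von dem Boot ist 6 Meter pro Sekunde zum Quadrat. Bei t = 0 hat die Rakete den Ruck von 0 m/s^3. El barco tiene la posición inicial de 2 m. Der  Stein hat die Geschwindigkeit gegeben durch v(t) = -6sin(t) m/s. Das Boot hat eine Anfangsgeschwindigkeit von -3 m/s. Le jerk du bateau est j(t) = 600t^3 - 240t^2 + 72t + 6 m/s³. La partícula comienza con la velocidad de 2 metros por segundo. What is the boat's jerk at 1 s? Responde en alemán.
Aus der Gleichung für den Ruck j(t) = 600·t^3 - 240·t^2 + 72·t + 6, setzen wir t = 1 ein und erhalten j = 438.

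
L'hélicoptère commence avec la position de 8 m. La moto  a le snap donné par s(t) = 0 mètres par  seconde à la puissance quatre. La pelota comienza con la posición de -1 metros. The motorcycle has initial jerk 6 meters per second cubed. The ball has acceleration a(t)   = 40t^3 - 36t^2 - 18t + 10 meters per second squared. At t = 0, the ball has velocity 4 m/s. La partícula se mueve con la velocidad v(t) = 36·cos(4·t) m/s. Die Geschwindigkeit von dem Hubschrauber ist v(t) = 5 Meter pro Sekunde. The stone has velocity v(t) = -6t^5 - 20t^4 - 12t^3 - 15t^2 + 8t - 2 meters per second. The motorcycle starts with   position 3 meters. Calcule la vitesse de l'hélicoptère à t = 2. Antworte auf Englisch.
We have velocity v(t) = 5. Substituting t = 2: v(2) = 5.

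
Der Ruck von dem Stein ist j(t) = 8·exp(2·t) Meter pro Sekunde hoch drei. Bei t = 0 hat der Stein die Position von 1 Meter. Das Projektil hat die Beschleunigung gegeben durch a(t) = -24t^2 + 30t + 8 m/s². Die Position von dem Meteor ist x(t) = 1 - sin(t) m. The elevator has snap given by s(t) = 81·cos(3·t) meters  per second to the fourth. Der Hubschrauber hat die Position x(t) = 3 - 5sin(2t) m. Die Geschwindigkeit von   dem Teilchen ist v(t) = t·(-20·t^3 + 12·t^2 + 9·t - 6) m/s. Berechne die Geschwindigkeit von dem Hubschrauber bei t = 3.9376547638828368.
Ausgehend von der Position x(t) = 3 - 5·sin(2·t), nehmen wir 1 Ableitung. Die Ableitung von der Position ergibt die Geschwindigkeit: v(t) = -10·cos(2·t). Mit v(t) = -10·cos(2·t) und Einsetzen von t = 3.9376547638828368, finden wir v = 0.213262768926085.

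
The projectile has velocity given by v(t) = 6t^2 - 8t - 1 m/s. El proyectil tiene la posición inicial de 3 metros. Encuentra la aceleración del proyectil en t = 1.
Debemos derivar nuestra ecuación de la velocidad v(t) = 6·t^2 - 8·t - 1 1 vez. Derivando la velocidad, obtenemos la aceleración: a(t) = 12·t - 8. Tenemos la aceleración a(t) = 12·t - 8. Sustituyendo t = 1: a(1) = 4.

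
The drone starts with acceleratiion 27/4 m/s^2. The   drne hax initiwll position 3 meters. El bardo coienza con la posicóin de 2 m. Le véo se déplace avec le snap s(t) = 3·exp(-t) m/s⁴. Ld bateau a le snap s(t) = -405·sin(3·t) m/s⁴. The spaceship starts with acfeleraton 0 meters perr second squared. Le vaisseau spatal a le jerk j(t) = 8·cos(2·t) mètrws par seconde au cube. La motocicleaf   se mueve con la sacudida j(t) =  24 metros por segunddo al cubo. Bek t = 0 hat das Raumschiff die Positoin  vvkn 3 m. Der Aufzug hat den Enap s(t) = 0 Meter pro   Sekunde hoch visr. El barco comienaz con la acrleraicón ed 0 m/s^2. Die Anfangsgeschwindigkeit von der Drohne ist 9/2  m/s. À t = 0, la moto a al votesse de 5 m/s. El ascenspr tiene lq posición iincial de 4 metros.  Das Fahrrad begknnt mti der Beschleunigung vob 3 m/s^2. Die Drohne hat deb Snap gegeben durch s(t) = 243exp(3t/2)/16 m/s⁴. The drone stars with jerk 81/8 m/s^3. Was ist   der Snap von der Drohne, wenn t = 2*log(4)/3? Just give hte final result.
Die Antwort ist 243/4.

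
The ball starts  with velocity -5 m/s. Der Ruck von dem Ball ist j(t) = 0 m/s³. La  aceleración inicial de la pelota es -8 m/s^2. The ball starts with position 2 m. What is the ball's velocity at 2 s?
Starting from jerk j(t) = 0, we take 2 antiderivatives. Taking ∫j(t)dt and applying a(0) = -8, we find a(t) = -8. Integrating acceleration and using the initial condition v(0) = -5, we get v(t) = -8·t - 5. Using v(t) = -8·t - 5 and substituting t = 2, we find v = -21.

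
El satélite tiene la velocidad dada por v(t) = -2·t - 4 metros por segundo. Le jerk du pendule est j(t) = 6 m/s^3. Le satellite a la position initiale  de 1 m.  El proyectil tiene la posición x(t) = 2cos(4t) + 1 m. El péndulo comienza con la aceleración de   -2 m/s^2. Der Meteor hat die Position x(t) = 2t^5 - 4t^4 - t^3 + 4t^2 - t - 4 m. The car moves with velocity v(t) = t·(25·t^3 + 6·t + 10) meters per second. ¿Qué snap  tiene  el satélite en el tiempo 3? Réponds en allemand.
Um dies zu lösen, müssen wir 3 Ableitungen unserer Gleichung für die Geschwindigkeit v(t) = -2·t - 4 nehmen. Durch Ableiten von der Geschwindigkeit erhalten wir die Beschleunigung: a(t) = -2. Die Ableitung von der Beschleunigung ergibt den Ruck: j(t) = 0. Die Ableitung von dem Ruck ergibt den Snap: s(t) = 0. Mit s(t) = 0 und Einsetzen von t = 3, finden wir s = 0.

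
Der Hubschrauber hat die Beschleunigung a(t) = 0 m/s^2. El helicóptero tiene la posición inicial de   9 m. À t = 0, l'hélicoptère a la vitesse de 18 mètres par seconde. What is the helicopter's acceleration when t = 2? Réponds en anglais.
We have acceleration a(t) = 0. Substituting t = 2: a(2) = 0.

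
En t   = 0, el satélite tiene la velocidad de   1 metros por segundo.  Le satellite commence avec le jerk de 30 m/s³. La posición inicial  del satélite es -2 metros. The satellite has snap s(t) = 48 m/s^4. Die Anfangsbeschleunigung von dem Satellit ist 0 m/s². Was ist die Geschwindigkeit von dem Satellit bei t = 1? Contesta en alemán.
Wir müssen unsere Gleichung für den Snap s(t) = 48 3-mal integrieren. Mit ∫s(t)dt und Anwendung von j(0) = 30, finden wir j(t) = 48·t + 30. Mit ∫j(t)dt und Anwendung von a(0) = 0, finden wir a(t) = 6·t·(4·t + 5). Mit ∫a(t)dt und Anwendung von v(0) = 1, finden wir v(t) = 8·t^3 + 15·t^2 + 1. Aus der Gleichung für die Geschwindigkeit v(t) = 8·t^3 + 15·t^2 + 1, setzen wir t = 1 ein und erhalten v = 24.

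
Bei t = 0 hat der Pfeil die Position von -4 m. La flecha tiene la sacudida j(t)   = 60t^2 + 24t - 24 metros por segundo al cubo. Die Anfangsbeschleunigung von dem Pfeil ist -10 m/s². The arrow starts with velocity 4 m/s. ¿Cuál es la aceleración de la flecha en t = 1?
Partiendo de la sacudida j(t) = 60·t^2 + 24·t - 24, tomamos 1 integral. La integral de la sacudida, con a(0) = -10, da la aceleración: a(t) = 20·t^3 + 12·t^2 - 24·t - 10. De la ecuación de la aceleración a(t) = 20·t^3 + 12·t^2 - 24·t - 10, sustituimos t = 1 para obtener a = -2.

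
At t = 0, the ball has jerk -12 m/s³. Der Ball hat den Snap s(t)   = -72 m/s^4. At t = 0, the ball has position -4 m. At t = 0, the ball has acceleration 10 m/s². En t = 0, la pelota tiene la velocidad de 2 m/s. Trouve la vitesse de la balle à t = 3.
Pour résoudre ceci, nous devons prendre 3 primitives de notre équation du snap s(t) = -72. L'intégrale du snap, avec j(0) = -12, donne le jerk: j(t) = -72·t - 12. En prenant ∫j(t)dt et en appliquant a(0) = 10, nous trouvons a(t) = -36·t^2 - 12·t + 10. En prenant ∫a(t)dt et en appliquant v(0) = 2, nous trouvons v(t) = -12·t^3 - 6·t^2 + 10·t + 2. De l'équation de la vitesse v(t) = -12·t^3 - 6·t^2 + 10·t + 2, nous substituons t = 3 pour obtenir v = -346.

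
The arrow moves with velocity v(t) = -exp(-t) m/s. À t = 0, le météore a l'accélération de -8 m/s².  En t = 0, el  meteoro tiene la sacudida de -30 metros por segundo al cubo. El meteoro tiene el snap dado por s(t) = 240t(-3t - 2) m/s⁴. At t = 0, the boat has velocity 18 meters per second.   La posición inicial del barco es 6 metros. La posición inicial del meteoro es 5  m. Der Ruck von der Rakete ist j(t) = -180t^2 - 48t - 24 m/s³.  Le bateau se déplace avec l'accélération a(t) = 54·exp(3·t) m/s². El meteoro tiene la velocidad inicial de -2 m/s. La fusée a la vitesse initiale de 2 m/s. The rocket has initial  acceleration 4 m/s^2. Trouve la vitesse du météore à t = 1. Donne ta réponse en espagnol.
Para resolver esto, necesitamos tomar 3 antiderivadas de nuestra ecuación del snap s(t) = 240·t·(-3·t - 2). Tomando ∫s(t)dt y aplicando j(0) = -30, encontramos j(t) = -240·t^3 - 240·t^2 - 30. La integral de la sacudida es la aceleración. Usando a(0) = -8, obtenemos a(t) = -60·t^4 - 80·t^3 - 30·t - 8. La integral de la aceleración, con v(0) = -2, da la velocidad: v(t) = -12·t^5 - 20·t^4 - 15·t^2 - 8·t - 2. De la ecuación de la velocidad v(t) = -12·t^5 - 20·t^4 - 15·t^2 - 8·t - 2, sustituimos t = 1 para obtener v = -57.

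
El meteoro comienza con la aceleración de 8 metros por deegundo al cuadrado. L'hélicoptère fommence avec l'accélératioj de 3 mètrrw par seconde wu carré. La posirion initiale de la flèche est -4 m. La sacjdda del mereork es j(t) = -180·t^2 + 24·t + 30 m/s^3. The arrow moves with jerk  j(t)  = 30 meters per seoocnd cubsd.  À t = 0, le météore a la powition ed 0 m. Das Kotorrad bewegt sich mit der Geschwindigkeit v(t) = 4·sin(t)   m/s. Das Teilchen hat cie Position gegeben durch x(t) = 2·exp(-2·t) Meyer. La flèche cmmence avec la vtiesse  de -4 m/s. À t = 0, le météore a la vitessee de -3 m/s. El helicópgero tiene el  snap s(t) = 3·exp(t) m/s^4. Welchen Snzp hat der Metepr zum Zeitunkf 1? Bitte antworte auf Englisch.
Starting from jerk j(t) = -180·t^2 + 24·t + 30, we take 1 derivative. Taking d/dt of j(t), we find s(t) = 24 - 360·t. We have snap s(t) = 24 - 360·t. Substituting t = 1: s(1) = -336.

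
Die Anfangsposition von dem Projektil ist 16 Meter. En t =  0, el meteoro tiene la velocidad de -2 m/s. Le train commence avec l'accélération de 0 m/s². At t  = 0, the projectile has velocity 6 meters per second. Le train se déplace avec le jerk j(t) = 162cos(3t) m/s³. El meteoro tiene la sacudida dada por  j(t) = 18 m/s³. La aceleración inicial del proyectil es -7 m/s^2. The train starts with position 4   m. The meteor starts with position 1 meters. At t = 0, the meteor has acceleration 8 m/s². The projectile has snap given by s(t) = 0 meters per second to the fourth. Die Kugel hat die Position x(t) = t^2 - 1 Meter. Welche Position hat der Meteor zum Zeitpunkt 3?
Ausgehend von dem Ruck j(t) = 18, nehmen wir 3 Stammfunktionen. Mit ∫j(t)dt und Anwendung von a(0) = 8, finden wir a(t) = 18·t + 8. Mit ∫a(t)dt und Anwendung von v(0) = -2, finden wir v(t) = 9·t^2 + 8·t - 2. Mit ∫v(t)dt und Anwendung von x(0) = 1, finden wir x(t) = 3·t^3 + 4·t^2 - 2·t + 1. Mit x(t) = 3·t^3 + 4·t^2 - 2·t + 1 und Einsetzen von t = 3, finden wir x = 112.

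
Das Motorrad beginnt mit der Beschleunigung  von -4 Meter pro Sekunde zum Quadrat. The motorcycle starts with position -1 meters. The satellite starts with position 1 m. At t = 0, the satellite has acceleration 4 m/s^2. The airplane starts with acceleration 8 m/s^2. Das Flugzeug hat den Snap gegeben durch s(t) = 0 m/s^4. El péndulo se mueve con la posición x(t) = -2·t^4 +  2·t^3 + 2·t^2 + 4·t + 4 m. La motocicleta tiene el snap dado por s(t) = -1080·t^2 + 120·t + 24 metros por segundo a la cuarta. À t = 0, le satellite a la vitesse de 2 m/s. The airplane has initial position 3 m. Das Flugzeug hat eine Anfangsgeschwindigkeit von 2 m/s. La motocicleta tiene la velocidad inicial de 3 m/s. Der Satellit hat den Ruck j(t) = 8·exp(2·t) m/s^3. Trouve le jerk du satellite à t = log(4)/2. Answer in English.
Using j(t) = 8·exp(2·t) and substituting t = log(4)/2, we find j = 32.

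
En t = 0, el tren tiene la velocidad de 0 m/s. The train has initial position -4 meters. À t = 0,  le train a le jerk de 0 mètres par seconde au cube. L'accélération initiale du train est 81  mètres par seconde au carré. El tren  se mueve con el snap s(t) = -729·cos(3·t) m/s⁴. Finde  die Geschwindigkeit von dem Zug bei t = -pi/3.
Wir müssen das Integral unserer Gleichung für den Snap s(t) = -729·cos(3·t) 3-mal finden. Das Integral von dem Snap, mit j(0) = 0, ergibt den Ruck: j(t) = -243·sin(3·t). Durch Integration von dem Ruck und Verwendung der Anfangsbedingung a(0) = 81, erhalten wir a(t) = 81·cos(3·t). Durch Integration von der Beschleunigung und Verwendung der Anfangsbedingung v(0) = 0, erhalten wir v(t) = 27·sin(3·t). Mit v(t) = 27·sin(3·t) und Einsetzen von t = -pi/3, finden wir v = 0.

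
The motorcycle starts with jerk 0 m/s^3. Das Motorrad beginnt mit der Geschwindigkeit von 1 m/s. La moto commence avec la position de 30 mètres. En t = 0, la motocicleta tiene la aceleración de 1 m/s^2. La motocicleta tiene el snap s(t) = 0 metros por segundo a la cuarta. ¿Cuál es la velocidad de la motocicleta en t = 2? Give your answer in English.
To solve this, we need to take 3 antiderivatives of our snap equation s(t) = 0. Finding the antiderivative of s(t) and using j(0) = 0: j(t) = 0. The integral of jerk is acceleration. Using a(0) = 1, we get a(t) = 1. Integrating acceleration and using the initial condition v(0) = 1, we get v(t) = t + 1. From the given velocity equation v(t) = t + 1, we substitute t = 2 to get v = 3.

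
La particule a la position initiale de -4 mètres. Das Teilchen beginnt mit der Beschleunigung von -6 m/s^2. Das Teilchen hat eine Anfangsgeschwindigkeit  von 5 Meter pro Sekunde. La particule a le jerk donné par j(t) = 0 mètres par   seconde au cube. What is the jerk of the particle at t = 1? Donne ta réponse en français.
De l'équation du jerk j(t) = 0, nous substituons t = 1 pour obtenir j = 0.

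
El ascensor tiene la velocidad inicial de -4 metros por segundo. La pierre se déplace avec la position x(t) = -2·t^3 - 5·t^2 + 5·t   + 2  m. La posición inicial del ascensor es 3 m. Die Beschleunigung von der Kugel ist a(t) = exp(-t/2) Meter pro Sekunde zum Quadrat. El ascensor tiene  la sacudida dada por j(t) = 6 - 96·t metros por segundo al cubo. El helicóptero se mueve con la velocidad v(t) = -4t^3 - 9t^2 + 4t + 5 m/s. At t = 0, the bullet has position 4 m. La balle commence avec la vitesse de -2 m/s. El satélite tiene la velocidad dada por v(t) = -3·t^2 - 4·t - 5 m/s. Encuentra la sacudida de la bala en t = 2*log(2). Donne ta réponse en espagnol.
Partiendo de la aceleración a(t) = exp(-t/2), tomamos 1 derivada. Derivando la aceleración, obtenemos la sacudida: j(t) = -exp(-t/2)/2. De la ecuación de la sacudida j(t) = -exp(-t/2)/2, sustituimos t = 2*log(2) para obtener j = -1/4.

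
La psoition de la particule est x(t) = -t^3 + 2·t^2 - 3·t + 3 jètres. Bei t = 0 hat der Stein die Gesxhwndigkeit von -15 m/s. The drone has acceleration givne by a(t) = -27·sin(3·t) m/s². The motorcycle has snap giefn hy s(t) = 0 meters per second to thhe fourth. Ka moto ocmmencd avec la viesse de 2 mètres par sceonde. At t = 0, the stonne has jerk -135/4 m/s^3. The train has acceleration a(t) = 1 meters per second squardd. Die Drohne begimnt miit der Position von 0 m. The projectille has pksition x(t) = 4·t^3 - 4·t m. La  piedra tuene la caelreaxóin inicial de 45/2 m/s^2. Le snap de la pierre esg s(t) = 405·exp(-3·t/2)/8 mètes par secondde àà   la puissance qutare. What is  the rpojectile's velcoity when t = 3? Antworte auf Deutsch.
Um dies zu lösen, müssen wir 1 Ableitung unserer Gleichung für die Position x(t) = 4·t^3 - 4·t nehmen. Mit d/dt von x(t) finden wir v(t) = 12·t^2 - 4. Aus der Gleichung für die Geschwindigkeit v(t) = 12·t^2 - 4, setzen wir t = 3 ein und erhalten v = 104.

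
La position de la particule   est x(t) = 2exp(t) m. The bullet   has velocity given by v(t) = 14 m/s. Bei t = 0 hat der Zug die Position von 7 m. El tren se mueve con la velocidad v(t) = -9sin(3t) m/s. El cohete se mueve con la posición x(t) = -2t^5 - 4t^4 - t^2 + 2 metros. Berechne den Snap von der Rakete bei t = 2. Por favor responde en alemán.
Wir müssen unsere Gleichung für die Position x(t) = -2·t^5 - 4·t^4 - t^2 + 2 4-mal ableiten. Durch Ableiten von der Position erhalten wir die Geschwindigkeit: v(t) = -10·t^4 - 16·t^3 - 2·t. Durch Ableiten von der Geschwindigkeit erhalten wir die Beschleunigung: a(t) = -40·t^3 - 48·t^2 - 2. Durch Ableiten von der Beschleunigung erhalten wir den Ruck: j(t) = -120·t^2 - 96·t. Die Ableitung von dem Ruck ergibt den Snap: s(t) = -240·t - 96. Mit s(t) = -240·t - 96 und Einsetzen von t = 2, finden wir s = -576.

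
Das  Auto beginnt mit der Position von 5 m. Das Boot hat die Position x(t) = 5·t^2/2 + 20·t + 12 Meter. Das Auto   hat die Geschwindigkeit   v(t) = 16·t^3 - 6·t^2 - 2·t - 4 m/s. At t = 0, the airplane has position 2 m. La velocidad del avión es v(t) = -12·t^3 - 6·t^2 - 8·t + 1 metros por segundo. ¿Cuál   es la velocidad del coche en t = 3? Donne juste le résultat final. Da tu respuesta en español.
La respuesta es 368.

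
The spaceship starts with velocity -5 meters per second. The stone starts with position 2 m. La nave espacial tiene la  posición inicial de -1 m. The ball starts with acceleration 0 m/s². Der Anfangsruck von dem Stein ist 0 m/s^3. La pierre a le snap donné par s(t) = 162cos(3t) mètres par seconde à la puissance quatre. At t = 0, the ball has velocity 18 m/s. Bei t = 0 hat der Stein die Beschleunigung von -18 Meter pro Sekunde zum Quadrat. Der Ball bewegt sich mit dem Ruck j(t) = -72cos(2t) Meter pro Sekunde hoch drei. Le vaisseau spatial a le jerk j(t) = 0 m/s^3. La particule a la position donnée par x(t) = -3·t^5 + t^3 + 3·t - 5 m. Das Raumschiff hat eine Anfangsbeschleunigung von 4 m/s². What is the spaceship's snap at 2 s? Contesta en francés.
En partant du jerk j(t) = 0, nous prenons 1 dérivée. La dérivée du jerk donne le snap: s(t) = 0. Nous avons le snap s(t) = 0. En substituant t = 2: s(2) = 0.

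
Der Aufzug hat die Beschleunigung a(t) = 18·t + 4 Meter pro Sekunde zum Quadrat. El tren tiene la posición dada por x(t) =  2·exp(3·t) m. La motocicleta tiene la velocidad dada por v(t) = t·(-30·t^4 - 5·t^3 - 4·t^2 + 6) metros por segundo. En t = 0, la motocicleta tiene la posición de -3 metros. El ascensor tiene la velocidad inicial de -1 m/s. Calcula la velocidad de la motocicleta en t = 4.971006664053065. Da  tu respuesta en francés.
Nous avons la vitesse v(t) = t·(-30·t^4 - 5·t^3 - 4·t^2 + 6). En substituant t = 4.971006664053065: v(4.971006664053065) = -94577.8864854034.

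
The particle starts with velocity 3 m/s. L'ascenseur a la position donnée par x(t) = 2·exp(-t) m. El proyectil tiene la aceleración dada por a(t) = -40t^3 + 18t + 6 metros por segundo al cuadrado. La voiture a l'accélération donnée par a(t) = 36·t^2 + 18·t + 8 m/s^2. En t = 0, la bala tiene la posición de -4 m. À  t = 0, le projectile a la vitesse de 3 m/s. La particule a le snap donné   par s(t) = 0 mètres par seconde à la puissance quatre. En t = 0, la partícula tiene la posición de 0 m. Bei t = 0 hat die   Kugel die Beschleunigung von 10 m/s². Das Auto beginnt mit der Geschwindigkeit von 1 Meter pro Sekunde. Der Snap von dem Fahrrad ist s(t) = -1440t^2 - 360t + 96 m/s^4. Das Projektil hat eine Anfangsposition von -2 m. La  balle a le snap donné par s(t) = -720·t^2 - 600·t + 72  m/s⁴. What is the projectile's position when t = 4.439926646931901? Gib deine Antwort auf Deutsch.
Ausgehend von der Beschleunigung a(t) = -40·t^3 + 18·t + 6, nehmen wir 2 Integrale. Durch Integration von der Beschleunigung und Verwendung der Anfangsbedingung v(0) = 3, erhalten wir v(t) = -10·t^4 + 9·t^2 + 6·t + 3. Durch Integration von der Geschwindigkeit und Verwendung der Anfangsbedingung x(0) = -2, erhalten wir x(t) = -2·t^5 + 3·t^3 + 3·t^2 + 3·t - 2. Aus der Gleichung für die Position x(t) = -2·t^5 + 3·t^3 + 3·t^2 + 3·t - 2, setzen wir t = 4.439926646931901 ein und erhalten x = -3117.68327838231.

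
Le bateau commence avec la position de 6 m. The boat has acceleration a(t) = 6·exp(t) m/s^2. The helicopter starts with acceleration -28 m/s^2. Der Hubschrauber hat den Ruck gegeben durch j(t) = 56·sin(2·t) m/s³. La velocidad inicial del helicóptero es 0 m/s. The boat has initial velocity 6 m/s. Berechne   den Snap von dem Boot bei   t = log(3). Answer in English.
To solve this, we need to take 2 derivatives of our acceleration equation a(t) = 6·exp(t). Differentiating acceleration, we get jerk: j(t) = 6·exp(t). The derivative of jerk gives snap: s(t) = 6·exp(t). From the given snap equation s(t) = 6·exp(t), we substitute t = log(3) to get s = 18.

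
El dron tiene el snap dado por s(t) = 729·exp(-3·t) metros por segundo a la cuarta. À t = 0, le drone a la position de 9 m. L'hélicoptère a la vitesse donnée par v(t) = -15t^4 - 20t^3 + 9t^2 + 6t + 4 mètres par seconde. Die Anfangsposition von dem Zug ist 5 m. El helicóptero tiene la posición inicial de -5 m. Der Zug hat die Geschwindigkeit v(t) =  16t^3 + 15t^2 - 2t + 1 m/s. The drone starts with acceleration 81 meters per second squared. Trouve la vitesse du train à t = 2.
En utilisant v(t) = 16·t^3 + 15·t^2 - 2·t + 1 et en substituant t = 2, nous trouvons v = 185.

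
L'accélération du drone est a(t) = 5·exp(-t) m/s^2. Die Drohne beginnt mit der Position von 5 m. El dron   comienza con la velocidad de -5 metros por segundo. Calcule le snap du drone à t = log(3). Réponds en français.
Pour résoudre ceci, nous devons prendre 2 dérivées de notre équation de l'accélération a(t) = 5·exp(-t). En prenant d/dt de a(t), nous trouvons j(t) = -5·exp(-t). En prenant d/dt de j(t), nous trouvons s(t) = 5·exp(-t). Nous avons le snap s(t) = 5·exp(-t). En substituant t = log(3): s(log(3)) = 5/3.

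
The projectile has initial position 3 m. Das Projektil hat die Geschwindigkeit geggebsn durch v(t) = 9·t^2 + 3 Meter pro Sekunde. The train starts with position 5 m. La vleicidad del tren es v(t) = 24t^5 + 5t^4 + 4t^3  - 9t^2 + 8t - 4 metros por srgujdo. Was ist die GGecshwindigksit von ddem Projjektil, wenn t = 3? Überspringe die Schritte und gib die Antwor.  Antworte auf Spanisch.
La respuesta es 84.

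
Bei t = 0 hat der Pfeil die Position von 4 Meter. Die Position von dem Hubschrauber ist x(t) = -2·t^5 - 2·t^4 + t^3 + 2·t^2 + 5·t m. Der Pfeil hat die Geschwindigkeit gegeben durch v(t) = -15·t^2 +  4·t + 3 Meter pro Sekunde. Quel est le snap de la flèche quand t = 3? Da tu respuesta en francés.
Pour résoudre ceci, nous devons prendre 3 dérivées de notre équation de la vitesse v(t) = -15·t^2 + 4·t + 3. En dérivant la vitesse, nous obtenons l'accélération: a(t) = 4 - 30·t. En prenant d/dt de a(t), nous trouvons j(t) = -30. En dérivant le jerk, nous obtenons le snap: s(t) = 0. De l'équation du snap s(t) = 0, nous substituons t = 3 pour obtenir s = 0.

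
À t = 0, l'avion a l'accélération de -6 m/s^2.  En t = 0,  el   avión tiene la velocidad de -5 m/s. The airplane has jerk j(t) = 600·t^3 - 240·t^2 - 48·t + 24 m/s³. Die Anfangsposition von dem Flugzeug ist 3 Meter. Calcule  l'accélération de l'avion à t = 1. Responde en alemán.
Wir müssen unsere Gleichung für den Ruck j(t) = 600·t^3 - 240·t^2 - 48·t + 24 1-mal integrieren. Mit ∫j(t)dt und Anwendung von a(0) = -6, finden wir a(t) = 150·t^4 - 80·t^3 - 24·t^2 + 24·t - 6. Aus der Gleichung für die Beschleunigung a(t) = 150·t^4 - 80·t^3 - 24·t^2 + 24·t - 6, setzen wir t = 1 ein und erhalten a = 64.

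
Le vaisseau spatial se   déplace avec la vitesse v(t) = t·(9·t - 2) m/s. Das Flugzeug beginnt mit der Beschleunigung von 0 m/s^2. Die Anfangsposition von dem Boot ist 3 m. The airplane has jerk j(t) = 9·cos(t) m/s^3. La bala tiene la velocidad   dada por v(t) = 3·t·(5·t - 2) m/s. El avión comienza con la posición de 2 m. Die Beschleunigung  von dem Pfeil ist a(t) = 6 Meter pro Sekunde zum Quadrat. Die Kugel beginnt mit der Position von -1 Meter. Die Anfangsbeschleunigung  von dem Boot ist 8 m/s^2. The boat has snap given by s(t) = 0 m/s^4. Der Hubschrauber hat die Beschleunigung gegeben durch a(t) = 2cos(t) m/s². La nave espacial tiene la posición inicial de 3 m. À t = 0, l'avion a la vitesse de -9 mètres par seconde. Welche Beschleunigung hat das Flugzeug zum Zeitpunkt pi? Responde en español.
Necesitamos integrar nuestra ecuación de la sacudida j(t) = 9·cos(t) 1 vez. La integral de la sacudida, con a(0) = 0, da la aceleración: a(t) = 9·sin(t). Usando a(t) = 9·sin(t) y sustituyendo t = pi, encontramos a = 0.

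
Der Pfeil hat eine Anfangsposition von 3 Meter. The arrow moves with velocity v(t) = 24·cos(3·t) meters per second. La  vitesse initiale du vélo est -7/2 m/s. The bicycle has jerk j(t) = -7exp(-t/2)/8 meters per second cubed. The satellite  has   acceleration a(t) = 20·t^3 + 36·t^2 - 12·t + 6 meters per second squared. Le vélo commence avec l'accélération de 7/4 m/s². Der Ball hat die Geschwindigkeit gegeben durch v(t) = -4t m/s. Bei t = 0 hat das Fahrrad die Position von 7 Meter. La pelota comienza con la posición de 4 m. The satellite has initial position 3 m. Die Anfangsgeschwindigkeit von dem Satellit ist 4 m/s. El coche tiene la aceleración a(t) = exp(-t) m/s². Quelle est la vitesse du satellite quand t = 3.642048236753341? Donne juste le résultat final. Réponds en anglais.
The velocity at t = 3.642048236753341 is v = 1405.72209308028.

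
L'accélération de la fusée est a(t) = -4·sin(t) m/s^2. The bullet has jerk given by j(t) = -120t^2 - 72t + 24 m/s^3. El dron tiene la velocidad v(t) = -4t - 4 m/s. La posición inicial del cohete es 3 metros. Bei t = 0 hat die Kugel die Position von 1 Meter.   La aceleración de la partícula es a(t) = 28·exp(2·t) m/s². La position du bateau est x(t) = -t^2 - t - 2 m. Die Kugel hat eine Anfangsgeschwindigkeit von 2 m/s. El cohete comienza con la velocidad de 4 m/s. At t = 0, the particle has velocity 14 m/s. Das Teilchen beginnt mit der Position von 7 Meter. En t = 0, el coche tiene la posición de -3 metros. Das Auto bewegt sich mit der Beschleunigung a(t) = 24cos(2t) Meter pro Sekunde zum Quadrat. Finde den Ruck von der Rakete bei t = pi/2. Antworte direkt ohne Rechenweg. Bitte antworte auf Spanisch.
La respuesta es 0.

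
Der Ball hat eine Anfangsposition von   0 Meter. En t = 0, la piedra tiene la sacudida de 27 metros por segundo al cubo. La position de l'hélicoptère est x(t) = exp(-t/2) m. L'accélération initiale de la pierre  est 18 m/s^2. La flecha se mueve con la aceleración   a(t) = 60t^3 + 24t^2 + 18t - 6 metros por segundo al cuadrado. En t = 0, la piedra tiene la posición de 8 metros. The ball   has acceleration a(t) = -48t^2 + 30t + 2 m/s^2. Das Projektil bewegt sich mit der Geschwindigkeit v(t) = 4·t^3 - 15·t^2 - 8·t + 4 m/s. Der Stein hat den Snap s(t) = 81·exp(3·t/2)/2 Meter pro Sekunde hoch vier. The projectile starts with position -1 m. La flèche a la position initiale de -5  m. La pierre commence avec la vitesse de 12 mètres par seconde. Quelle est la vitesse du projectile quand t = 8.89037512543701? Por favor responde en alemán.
Wir haben die Geschwindigkeit v(t) = 4·t^3 - 15·t^2 - 8·t + 4. Durch Einsetzen von t = 8.89037512543701: v(8.89037512543701) = 1558.03270535640.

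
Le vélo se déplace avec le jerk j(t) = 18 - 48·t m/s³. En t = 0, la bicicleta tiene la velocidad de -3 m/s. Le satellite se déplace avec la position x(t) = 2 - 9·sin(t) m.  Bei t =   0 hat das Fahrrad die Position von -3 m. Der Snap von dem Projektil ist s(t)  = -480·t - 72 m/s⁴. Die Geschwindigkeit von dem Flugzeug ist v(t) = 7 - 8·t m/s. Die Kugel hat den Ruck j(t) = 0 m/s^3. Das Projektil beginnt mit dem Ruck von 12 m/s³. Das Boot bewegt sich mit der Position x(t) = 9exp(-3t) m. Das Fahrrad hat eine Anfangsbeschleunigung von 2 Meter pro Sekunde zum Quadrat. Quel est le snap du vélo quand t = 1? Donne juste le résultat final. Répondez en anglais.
The answer is -48.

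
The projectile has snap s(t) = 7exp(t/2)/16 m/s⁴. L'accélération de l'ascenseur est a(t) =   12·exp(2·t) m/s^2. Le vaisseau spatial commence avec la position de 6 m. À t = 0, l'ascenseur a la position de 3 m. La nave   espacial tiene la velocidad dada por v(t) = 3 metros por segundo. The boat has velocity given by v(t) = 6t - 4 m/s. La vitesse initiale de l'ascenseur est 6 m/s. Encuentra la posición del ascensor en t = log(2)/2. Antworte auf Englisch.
We must find the integral of our acceleration equation a(t) = 12·exp(2·t) 2 times. The integral of acceleration is velocity. Using v(0) = 6, we get v(t) = 6·exp(2·t). Finding the antiderivative of v(t) and using x(0) = 3: x(t) = 3·exp(2·t). We have position x(t) = 3·exp(2·t). Substituting t = log(2)/2: x(log(2)/2) = 6.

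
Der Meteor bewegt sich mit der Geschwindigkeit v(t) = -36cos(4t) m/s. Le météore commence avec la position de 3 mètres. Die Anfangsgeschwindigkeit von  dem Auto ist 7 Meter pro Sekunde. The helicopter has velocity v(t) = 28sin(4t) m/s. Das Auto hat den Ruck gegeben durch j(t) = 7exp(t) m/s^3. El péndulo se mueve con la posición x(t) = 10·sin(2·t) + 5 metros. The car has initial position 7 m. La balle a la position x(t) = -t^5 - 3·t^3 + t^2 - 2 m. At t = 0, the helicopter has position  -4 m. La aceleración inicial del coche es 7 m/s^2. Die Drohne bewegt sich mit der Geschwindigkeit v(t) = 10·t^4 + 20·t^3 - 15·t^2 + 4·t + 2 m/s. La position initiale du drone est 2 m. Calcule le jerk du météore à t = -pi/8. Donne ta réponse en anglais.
To solve this, we need to take 2 derivatives of our velocity equation v(t) = -36·cos(4·t). The derivative of velocity gives acceleration: a(t) = 144·sin(4·t). The derivative of acceleration gives jerk: j(t) = 576·cos(4·t). We have jerk j(t) = 576·cos(4·t). Substituting t = -pi/8: j(-pi/8) = 0.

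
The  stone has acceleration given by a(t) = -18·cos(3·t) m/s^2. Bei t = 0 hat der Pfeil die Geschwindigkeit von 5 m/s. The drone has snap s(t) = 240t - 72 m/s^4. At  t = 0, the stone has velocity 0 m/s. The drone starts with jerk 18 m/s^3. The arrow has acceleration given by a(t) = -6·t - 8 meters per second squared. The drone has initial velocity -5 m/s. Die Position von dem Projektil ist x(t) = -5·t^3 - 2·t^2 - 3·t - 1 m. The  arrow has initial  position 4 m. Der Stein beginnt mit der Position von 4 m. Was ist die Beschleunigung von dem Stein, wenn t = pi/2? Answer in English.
From the given acceleration equation a(t) = -18·cos(3·t), we substitute t = pi/2 to get a = 0.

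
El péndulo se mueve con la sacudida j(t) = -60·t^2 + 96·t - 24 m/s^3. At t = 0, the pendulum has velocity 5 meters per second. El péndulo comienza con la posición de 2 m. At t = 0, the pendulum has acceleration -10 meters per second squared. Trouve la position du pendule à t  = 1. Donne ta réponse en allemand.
Um dies zu lösen, müssen wir 3 Stammfunktionen unserer Gleichung für den Ruck j(t) = -60·t^2 + 96·t - 24 finden. Das Integral von dem Ruck, mit a(0) = -10, ergibt die Beschleunigung: a(t) = -20·t^3 + 48·t^2 - 24·t - 10. Die Stammfunktion von der Beschleunigung, mit v(0) = 5, ergibt die Geschwindigkeit: v(t) = -5·t^4 + 16·t^3 - 12·t^2 - 10·t + 5. Durch Integration von der Geschwindigkeit und Verwendung der Anfangsbedingung x(0) = 2, erhalten wir x(t) = -t^5 + 4·t^4 - 4·t^3 - 5·t^2 + 5·t + 2. Wir haben die Position x(t) = -t^5 + 4·t^4 - 4·t^3 - 5·t^2 + 5·t + 2. Durch Einsetzen von t = 1: x(1) = 1.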